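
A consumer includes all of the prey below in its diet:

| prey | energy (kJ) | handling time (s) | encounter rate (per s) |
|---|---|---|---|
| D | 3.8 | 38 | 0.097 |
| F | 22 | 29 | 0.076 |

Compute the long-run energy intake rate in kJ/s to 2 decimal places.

Energy encountered per unit search time: 0.097×3.8 + 0.076×22 = 2.041 kJ/s.
Handling time per unit search time: 0.097×38 + 0.076×29 = 5.89.
Rate = 2.041/(1 + 5.89) = 0.2962 kJ/s.

0.30 kJ/s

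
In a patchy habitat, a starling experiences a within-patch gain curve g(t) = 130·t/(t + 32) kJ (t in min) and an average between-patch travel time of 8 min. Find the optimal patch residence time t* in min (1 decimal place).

Optimal t* satisfies g'(t*) = g(t*)/(T + t*).
g'(t) = 130·32/(t + 32)². Setting 130·32/(t+32)² = 130t/[(t+32)(8+t)] gives 32(8+t) = t(t+32), so t² = 32×8 = 256.
t* = √256 = 16 min.

16.0 min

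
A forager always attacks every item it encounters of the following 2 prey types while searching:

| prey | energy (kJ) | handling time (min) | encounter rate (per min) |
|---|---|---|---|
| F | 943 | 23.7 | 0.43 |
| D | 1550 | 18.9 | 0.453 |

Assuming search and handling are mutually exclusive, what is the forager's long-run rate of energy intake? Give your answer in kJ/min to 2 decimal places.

R = (0.43×943 + 0.453×1550) / (1 + 0.43×23.7 + 0.453×18.9) = 1108/19.75 = 56.08 kJ/min.

56.08 kJ/min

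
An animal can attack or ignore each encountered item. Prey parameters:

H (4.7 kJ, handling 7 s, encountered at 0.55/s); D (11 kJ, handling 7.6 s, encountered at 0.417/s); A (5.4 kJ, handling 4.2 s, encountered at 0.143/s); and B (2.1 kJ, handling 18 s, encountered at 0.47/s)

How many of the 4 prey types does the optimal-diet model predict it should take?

Profitabilities (E/h, kJ/s): D 1.45, A 1.29, H 0.671, B 0.117. Add prey in this order while the next type's profitability exceeds the intake rate on those already taken.
Rate on top 1: 1.1. A: 1.29 > 1.1 → include.
Rate on top 2: 1.124. H: 0.671 < 1.124 → exclude; stop.
Optimal diet: D, A — 2 of 4 types.

2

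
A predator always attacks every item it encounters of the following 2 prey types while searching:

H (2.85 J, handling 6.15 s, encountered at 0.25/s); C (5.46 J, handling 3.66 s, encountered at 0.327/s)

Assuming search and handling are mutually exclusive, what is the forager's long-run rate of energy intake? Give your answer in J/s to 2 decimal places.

0.67 J/s

R = (0.25×2.85 + 0.327×5.46) / (1 + 0.25×6.15 + 0.327×3.66) = 2.498/3.734 = 0.6689 J/s.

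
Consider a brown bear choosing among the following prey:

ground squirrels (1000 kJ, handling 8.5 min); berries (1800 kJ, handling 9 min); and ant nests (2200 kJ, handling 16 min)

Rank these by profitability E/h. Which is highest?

In descending order of E/h:
berries: 1800/9 = 200 kJ/min
ant nests: 2200/16 = 138 kJ/min
ground squirrels: 1000/8.5 = 118 kJ/min

berries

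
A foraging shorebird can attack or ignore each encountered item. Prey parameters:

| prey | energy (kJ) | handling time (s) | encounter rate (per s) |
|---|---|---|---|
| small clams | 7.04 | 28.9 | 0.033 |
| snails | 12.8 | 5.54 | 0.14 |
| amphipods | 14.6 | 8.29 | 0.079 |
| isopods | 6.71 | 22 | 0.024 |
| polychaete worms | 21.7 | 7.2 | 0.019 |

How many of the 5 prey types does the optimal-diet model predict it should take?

3

Profitabilities (E/h, kJ/s): polychaete worms 3.01, snails 2.31, amphipods 1.76, isopods 0.305, small clams 0.244. Add prey in this order while the next type's profitability exceeds the intake rate on those already taken.
Rate on top 1: 0.3627. snails: 2.31 > 0.3627 → include.
Rate on top 2: 1.153. amphipods: 1.76 > 1.153 → include.
Rate on top 3: 1.308. isopods: 0.305 < 1.308 → exclude; stop.
Optimal diet: polychaete worms, snails, amphipods — 3 of 5 types.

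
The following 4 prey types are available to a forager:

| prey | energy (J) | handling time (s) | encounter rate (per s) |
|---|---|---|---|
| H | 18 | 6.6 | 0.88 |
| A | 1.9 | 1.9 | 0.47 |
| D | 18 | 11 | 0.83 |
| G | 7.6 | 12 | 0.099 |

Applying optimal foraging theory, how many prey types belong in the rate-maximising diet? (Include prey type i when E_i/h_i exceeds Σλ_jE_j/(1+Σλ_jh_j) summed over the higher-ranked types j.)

E/h in descending order: H 2.73, D 1.64, A 1, G 0.633 J/s. The optimal diet is the largest prefix of this list for which every included type satisfies E_i/h_i > R on the types above it.
Rate on top 1: 2.327. D: 1.64 < 2.327 → exclude; stop.
Optimal diet: H — 1 of 4 types.

1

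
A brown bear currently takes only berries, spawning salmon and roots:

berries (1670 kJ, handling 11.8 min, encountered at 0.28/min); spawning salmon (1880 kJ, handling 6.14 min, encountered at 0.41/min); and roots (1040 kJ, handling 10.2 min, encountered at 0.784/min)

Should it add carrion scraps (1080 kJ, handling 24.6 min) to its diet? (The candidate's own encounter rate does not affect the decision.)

No

Current rate: (0.28×1670 + 0.41×1880 + 0.784×1040)/(1 + 0.28×11.8 + 0.41×6.14 + 0.784×10.2) = 138.6 kJ/min.
carrion scraps: E/h = 1080/24.6 = 43.9 kJ/min.
Since 43.9 < R, time spent handling carrion scraps is better spent searching.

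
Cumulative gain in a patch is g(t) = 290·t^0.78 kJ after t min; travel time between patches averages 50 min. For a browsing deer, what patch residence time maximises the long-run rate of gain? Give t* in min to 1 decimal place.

Maximise g(t)/(T+t): set derivative to zero → g'(t)(T+t) = g(t).
g'(t) = 0.78·290·t^-0.22. Setting 0.78·290·t^-0.22 = 290·t^0.78/(50+t) gives 0.78(50+t) = t, so 0.22·t = 0.78×50.
t* = 0.78×50/0.22 = 177.3 min.

177.3 min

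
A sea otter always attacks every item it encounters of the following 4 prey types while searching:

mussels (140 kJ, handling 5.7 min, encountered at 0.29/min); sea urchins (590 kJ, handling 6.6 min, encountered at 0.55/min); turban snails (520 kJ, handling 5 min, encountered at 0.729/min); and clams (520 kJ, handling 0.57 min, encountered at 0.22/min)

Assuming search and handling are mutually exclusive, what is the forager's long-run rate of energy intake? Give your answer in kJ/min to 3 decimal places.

85.402 kJ/min

R = Σλ_iE_i / (1 + Σλ_ih_i)
Numerator: 0.29×140 + 0.55×590 + 0.729×520 + 0.22×520 = 858.6
Denominator: 1 + 0.29×5.7 + 0.55×6.6 + 0.729×5 + 0.22×0.57 = 10.05
R = 858.6/10.05 = 85.4 kJ/min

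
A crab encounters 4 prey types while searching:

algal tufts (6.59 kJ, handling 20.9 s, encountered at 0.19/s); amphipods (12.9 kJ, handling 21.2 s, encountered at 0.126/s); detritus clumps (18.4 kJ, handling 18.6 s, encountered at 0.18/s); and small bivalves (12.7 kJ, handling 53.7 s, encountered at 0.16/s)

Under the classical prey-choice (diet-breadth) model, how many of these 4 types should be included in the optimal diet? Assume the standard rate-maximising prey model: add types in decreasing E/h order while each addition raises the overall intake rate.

Profitabilities (E/h, kJ/s): detritus clumps 0.989, amphipods 0.608, algal tufts 0.315, small bivalves 0.236. Add prey in this order while the next type's profitability exceeds the intake rate on those already taken.
Rate on top 1: 0.7617. amphipods: 0.608 < 0.7617 → exclude; stop.
Optimal diet: detritus clumps — 1 of 4 types.

1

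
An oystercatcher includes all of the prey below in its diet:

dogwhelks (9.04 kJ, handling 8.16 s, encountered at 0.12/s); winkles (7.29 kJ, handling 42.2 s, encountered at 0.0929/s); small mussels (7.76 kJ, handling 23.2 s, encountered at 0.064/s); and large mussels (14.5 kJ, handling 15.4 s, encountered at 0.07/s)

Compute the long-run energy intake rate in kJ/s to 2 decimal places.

0.39 kJ/s

R = Σλ_iE_i / (1 + Σλ_ih_i)
Numerator: 0.12×9.04 + 0.0929×7.29 + 0.064×7.76 + 0.07×14.5 = 3.274
Denominator: 1 + 0.12×8.16 + 0.0929×42.2 + 0.064×23.2 + 0.07×15.4 = 8.462
R = 3.274/8.462 = 0.3869 kJ/s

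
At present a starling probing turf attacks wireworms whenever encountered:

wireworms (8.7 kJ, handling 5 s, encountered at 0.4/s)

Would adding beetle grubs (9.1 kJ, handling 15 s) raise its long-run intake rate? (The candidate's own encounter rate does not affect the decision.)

Intake rate on the current diet: R = (0.4×8.7) / (1 + 0.4×5) = 3.48/3 = 1.16 kJ/s.
beetle grubs: E/h = 9.1/15 = 0.6067 kJ/s.
0.6067 < 1.16, so adding beetle grubs would lower the average — exclude it.

No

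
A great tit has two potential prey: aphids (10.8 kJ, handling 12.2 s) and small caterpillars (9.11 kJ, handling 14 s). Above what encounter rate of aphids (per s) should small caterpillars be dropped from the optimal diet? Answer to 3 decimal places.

0.227 per s

The zero-one rule: include small caterpillars iff E₂/h₂ > λE₁/(1+λh₁). Equality gives the switch point.
λE₁h₂ = E₂ + λE₂h₁ ⇒ λ = E₂/(E₁h₂ − E₂h₁) = 9.11/(151.2 − 111.1) = 0.2274 per s.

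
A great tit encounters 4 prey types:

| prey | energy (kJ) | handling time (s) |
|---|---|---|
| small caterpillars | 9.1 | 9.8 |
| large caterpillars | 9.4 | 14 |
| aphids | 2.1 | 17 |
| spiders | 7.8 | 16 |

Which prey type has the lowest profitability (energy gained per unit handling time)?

aphids

Profitability E/h (kJ/s): small caterpillars = 9.1/9.8 = 0.929, large caterpillars = 9.4/14 = 0.671, aphids = 2.1/17 = 0.124, spiders = 7.8/16 = 0.487.
Ranked: small caterpillars > large caterpillars > spiders > aphids.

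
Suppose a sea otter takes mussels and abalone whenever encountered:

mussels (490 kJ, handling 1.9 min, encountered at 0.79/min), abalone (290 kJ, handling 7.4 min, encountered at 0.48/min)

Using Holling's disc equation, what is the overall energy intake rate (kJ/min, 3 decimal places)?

R = (0.79×490 + 0.48×290) / (1 + 0.79×1.9 + 0.48×7.4) = 526.3/6.053 = 86.95 kJ/min.

86.949 kJ/min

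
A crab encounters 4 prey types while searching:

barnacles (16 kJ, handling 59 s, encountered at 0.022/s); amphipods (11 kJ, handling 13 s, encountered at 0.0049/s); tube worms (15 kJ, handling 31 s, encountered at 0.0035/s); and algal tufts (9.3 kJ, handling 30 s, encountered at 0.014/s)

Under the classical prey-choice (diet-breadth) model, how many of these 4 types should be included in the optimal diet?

4

Rank by E/h (kJ/s): amphipods 0.846, tube worms 0.484, algal tufts 0.31, barnacles 0.271. Include each in turn until the next type's E/h falls below the running intake rate.
Rate on top 1: 0.05067. tube worms: 0.484 > 0.05067 → include.
Rate on top 2: 0.09077. algal tufts: 0.31 > 0.09077 → include.
Rate on top 3: 0.1486. barnacles: 0.271 > 0.1486 → include.
Optimal diet: amphipods, tube worms, algal tufts, barnacles — 4 of 4 types.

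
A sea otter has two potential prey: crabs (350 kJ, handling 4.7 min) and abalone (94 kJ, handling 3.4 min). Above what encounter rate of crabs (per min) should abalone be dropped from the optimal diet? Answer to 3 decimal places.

0.126 per min

At the threshold, the rate on crabs alone equals the profitability of abalone: λ·350/(1 + λ·4.7) = 94/3.4 = 27.65.
Rearranging, λ(350 − 27.65×4.7) = 27.65, so λ = 27.65/220.1 = 0.1256 per min.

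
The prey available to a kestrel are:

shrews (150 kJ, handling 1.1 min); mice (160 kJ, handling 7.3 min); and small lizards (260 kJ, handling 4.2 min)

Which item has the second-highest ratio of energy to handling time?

small lizards

In descending order of E/h:
shrews: 150/1.1 = 136 kJ/min
small lizards: 260/4.2 = 61.9 kJ/min
mice: 160/7.3 = 21.9 kJ/min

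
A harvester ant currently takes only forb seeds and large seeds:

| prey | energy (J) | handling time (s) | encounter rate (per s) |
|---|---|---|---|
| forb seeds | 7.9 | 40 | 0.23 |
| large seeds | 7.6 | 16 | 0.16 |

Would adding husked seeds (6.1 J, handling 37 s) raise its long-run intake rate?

Current rate: (0.23×7.9 + 0.16×7.6)/(1 + 0.23×40 + 0.16×16) = 0.2377 J/s.
husked seeds: E/h = 6.1/37 = 0.1649 J/s.
0.1649 < 0.2377, so adding husked seeds would lower the average — exclude it.

No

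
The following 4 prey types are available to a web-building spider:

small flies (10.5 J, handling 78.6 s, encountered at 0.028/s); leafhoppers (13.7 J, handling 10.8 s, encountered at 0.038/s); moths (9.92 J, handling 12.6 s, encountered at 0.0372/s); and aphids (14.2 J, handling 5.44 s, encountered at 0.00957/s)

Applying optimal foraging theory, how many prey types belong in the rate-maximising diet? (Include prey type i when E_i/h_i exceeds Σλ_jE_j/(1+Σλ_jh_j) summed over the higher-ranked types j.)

E/h in descending order: aphids 2.61, leafhoppers 1.27, moths 0.787, small flies 0.134 J/s. The optimal diet is the largest prefix of this list for which every included type satisfies E_i/h_i > R on the types above it.
Rate on top 1: 0.1292. leafhoppers: 1.27 > 0.1292 → include.
Rate on top 2: 0.4489. moths: 0.787 > 0.4489 → include.
Rate on top 3: 0.531. small flies: 0.134 < 0.531 → exclude; stop.
Optimal diet: aphids, leafhoppers, moths — 3 of 4 types.

3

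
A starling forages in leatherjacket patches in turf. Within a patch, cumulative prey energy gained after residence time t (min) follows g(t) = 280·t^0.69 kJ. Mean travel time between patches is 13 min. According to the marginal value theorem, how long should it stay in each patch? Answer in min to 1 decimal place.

Optimal t* satisfies g'(t*) = g(t*)/(T + t*).
g'(t) = 0.69·280·t^-0.31. Setting 0.69·280·t^-0.31 = 280·t^0.69/(13+t) gives 0.69(13+t) = t, so 0.31·t = 0.69×13.
t* = 0.69×13/0.31 = 28.94 min.

28.9 min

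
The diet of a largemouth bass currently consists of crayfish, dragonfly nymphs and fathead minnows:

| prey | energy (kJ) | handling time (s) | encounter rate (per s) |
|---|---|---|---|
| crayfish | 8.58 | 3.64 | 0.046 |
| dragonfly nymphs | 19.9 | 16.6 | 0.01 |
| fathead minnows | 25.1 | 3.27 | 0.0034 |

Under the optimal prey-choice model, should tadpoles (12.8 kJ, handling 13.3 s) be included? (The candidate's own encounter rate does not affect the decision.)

Current rate: (0.046×8.58 + 0.01×19.9 + 0.0034×25.1)/(1 + 0.046×3.64 + 0.01×16.6 + 0.0034×3.27) = 0.505 kJ/s.
Profitability of tadpoles: 12.8/13.3 = 0.9624 kJ/s.
0.9624 > 0.505, so adding tadpoles raises the average — include it.

Yes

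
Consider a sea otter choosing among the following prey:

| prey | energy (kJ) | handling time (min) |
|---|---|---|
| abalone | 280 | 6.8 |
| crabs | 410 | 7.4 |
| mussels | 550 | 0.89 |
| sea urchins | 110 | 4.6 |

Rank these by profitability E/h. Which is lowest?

sea urchins

In descending order of E/h:
mussels: 550/0.89 = 618 kJ/min
crabs: 410/7.4 = 55.4 kJ/min
abalone: 280/6.8 = 41.2 kJ/min
sea urchins: 110/4.6 = 23.9 kJ/min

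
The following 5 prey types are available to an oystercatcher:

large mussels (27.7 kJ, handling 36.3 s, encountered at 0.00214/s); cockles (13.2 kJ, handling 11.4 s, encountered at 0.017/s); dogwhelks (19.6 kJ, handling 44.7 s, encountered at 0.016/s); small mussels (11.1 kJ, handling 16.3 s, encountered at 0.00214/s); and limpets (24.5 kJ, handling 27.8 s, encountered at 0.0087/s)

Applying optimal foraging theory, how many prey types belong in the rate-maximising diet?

E/h in descending order: cockles 1.16, limpets 0.881, large mussels 0.763, small mussels 0.681, dogwhelks 0.438 kJ/s. The optimal diet is the largest prefix of this list for which every included type satisfies E_i/h_i > R on the types above it.
Rate on top 1: 0.188. limpets: 0.881 > 0.188 → include.
Rate on top 2: 0.3048. large mussels: 0.763 > 0.3048 → include.
Rate on top 3: 0.3283. small mussels: 0.681 > 0.3283 → include.
Rate on top 4: 0.3362. dogwhelks: 0.438 > 0.3362 → include.
Optimal diet: cockles, limpets, large mussels, small mussels, dogwhelks — 5 of 5 types.

5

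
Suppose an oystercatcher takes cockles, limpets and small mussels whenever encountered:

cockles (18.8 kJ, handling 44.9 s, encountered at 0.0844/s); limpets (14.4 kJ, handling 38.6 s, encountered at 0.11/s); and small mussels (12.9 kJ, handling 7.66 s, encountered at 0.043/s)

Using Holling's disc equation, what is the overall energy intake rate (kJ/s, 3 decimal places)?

0.398 kJ/s

R = (0.0844×18.8 + 0.11×14.4 + 0.043×12.9) / (1 + 0.0844×44.9 + 0.11×38.6 + 0.043×7.66) = 3.725/9.365 = 0.3978 kJ/s.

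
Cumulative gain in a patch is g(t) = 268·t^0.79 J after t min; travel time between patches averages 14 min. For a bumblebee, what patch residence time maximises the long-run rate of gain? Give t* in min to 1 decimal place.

Optimal t* satisfies g'(t*) = g(t*)/(T + t*).
g'(t) = 0.79·268·t^-0.21. Setting 0.79·268·t^-0.21 = 268·t^0.79/(14+t) gives 0.79(14+t) = t, so 0.21·t = 0.79×14.
t* = 0.79×14/0.21 = 52.67 min.

52.7 min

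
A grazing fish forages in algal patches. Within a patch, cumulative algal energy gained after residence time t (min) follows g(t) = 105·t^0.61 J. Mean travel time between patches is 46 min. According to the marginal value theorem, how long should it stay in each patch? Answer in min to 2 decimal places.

Maximise g(t)/(T+t): set derivative to zero → g'(t)(T+t) = g(t).
g'(t) = 0.61·105·t^-0.39. Setting 0.61·105·t^-0.39 = 105·t^0.61/(46+t) gives 0.61(46+t) = t, so 0.39·t = 0.61×46.
t* = 0.61×46/0.39 = 71.95 min.

71.95 min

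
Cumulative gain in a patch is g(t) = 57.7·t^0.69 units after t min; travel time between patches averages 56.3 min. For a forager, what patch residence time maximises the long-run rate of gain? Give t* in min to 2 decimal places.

Optimal t* satisfies g'(t*) = g(t*)/(T + t*).
g'(t) = 0.69·57.7·t^-0.31. Setting 0.69·57.7·t^-0.31 = 57.7·t^0.69/(56.3+t) gives 0.69(56.3+t) = t, so 0.31·t = 0.69×56.3.
t* = 0.69×56.3/0.31 = 125.3 min.

125.31 min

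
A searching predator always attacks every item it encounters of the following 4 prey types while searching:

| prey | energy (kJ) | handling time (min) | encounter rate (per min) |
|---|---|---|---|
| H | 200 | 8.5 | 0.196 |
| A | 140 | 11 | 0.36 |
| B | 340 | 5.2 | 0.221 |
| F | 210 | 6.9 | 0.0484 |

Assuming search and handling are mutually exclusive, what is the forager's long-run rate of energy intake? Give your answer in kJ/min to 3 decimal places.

R = Σλ_iE_i / (1 + Σλ_ih_i)
Numerator: 0.196×200 + 0.36×140 + 0.221×340 + 0.0484×210 = 174.9
Denominator: 1 + 0.196×8.5 + 0.36×11 + 0.221×5.2 + 0.0484×6.9 = 8.109
R = 174.9/8.109 = 21.57 kJ/min

21.569 kJ/min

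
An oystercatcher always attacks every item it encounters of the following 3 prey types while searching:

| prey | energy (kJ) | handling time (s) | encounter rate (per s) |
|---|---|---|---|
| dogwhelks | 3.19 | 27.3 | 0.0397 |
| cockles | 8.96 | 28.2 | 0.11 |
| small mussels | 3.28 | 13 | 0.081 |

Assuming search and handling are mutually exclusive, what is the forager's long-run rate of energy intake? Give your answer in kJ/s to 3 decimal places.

Energy encountered per unit search time: 0.0397×3.19 + 0.11×8.96 + 0.081×3.28 = 1.378 kJ/s.
Handling time per unit search time: 0.0397×27.3 + 0.11×28.2 + 0.081×13 = 5.239.
Rate = 1.378/(1 + 5.239) = 0.2209 kJ/s.

0.221 kJ/s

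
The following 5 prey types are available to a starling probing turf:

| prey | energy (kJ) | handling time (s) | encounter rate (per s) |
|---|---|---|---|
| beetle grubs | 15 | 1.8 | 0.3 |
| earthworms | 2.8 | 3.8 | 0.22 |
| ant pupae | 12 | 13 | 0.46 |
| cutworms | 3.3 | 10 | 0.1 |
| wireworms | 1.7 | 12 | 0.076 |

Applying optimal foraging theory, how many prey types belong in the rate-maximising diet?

Profitabilities (E/h, kJ/s): beetle grubs 8.33, ant pupae 0.923, earthworms 0.737, cutworms 0.33, wireworms 0.142. Add prey in this order while the next type's profitability exceeds the intake rate on those already taken.
Rate on top 1: 2.922. ant pupae: 0.923 < 2.922 → exclude; stop.
Optimal diet: beetle grubs — 1 of 5 types.

1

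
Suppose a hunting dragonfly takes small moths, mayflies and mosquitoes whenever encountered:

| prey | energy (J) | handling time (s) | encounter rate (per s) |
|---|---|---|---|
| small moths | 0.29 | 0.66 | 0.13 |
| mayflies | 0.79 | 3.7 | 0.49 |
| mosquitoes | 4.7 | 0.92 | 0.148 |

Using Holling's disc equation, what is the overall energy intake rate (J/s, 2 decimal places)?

R = Σλ_iE_i / (1 + Σλ_ih_i)
Numerator: 0.13×0.29 + 0.49×0.79 + 0.148×4.7 = 1.12
Denominator: 1 + 0.13×0.66 + 0.49×3.7 + 0.148×0.92 = 3.035
R = 1.12/3.035 = 0.3692 J/s

0.37 J/s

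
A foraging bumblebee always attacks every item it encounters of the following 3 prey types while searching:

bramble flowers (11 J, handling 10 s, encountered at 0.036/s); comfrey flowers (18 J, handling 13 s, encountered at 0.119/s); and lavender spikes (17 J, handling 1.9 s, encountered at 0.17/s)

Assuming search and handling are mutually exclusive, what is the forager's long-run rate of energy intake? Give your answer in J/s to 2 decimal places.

R = Σλ_iE_i / (1 + Σλ_ih_i)
Numerator: 0.036×11 + 0.119×18 + 0.17×17 = 5.428
Denominator: 1 + 0.036×10 + 0.119×13 + 0.17×1.9 = 3.23
R = 5.428/3.23 = 1.68 J/s

1.68 J/s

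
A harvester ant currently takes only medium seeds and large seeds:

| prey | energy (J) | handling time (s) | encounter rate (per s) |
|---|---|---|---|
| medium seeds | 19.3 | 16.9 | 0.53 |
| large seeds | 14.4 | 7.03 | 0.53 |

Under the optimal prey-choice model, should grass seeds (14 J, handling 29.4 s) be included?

On medium seeds and large seeds alone, R = ΣλE/(1+Σλh) = 17.86/13.68 = 1.305 J/s.
Profitability of grass seeds: 14/29.4 = 0.4762 J/s.
0.4762 < 1.305, so adding grass seeds would lower the average — exclude it.

No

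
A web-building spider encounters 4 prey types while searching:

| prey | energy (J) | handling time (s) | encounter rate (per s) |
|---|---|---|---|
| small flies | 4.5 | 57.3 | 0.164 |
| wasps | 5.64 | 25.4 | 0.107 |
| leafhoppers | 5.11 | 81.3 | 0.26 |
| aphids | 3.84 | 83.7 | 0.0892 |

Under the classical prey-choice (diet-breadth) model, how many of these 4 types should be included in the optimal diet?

Profitabilities (E/h, J/s): wasps 0.222, small flies 0.0785, leafhoppers 0.0629, aphids 0.0459. Add prey in this order while the next type's profitability exceeds the intake rate on those already taken.
Rate on top 1: 0.1623. small flies: 0.0785 < 0.1623 → exclude; stop.
Optimal diet: wasps — 1 of 4 types.

1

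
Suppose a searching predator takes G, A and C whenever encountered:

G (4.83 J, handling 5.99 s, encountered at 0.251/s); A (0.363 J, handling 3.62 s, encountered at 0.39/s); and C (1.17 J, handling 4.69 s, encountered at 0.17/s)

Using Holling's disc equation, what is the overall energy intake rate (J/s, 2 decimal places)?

0.33 J/s

R = Σλ_iE_i / (1 + Σλ_ih_i)
Numerator: 0.251×4.83 + 0.39×0.363 + 0.17×1.17 = 1.553
Denominator: 1 + 0.251×5.99 + 0.39×3.62 + 0.17×4.69 = 4.713
R = 1.553/4.713 = 0.3295 J/s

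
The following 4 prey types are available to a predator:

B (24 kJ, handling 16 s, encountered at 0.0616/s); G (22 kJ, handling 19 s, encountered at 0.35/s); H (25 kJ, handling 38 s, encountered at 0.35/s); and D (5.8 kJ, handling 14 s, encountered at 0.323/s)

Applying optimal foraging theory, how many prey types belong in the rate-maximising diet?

Rank by E/h (kJ/s): B 1.5, G 1.16, H 0.658, D 0.414. Include each in turn until the next type's E/h falls below the running intake rate.
Rate on top 1: 0.7446. G: 1.16 > 0.7446 → include.
Rate on top 2: 1.063. H: 0.658 < 1.063 → exclude; stop.
Optimal diet: B, G — 2 of 4 types.

2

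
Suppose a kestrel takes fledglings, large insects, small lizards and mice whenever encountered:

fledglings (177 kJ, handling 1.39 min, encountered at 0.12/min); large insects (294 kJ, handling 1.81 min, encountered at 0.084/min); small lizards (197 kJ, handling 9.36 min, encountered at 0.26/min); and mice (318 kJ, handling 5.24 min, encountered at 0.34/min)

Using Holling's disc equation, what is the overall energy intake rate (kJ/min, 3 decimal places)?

R = Σλ_iE_i / (1 + Σλ_ih_i)
Numerator: 0.12×177 + 0.084×294 + 0.26×197 + 0.34×318 = 205.3
Denominator: 1 + 0.12×1.39 + 0.084×1.81 + 0.26×9.36 + 0.34×5.24 = 5.534
R = 205.3/5.534 = 37.09 kJ/min

37.093 kJ/min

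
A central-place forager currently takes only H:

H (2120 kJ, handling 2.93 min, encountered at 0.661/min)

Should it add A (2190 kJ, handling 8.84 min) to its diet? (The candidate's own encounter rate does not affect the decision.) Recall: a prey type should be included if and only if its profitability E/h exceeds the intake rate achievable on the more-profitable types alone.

Current rate: (0.661×2120)/(1 + 0.661×2.93) = 477.2 kJ/min.
Profitability of A: 2190/8.84 = 247.7 kJ/min.
Since 247.7 < R, time spent handling A is better spent searching.

No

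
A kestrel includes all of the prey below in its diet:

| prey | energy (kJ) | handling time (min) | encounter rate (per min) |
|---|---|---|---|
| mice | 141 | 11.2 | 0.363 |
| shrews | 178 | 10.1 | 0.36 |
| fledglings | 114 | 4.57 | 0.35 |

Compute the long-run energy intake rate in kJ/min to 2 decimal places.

15.06 kJ/min

R = (0.363×141 + 0.36×178 + 0.35×114) / (1 + 0.363×11.2 + 0.36×10.1 + 0.35×4.57) = 155.2/10.3 = 15.06 kJ/min.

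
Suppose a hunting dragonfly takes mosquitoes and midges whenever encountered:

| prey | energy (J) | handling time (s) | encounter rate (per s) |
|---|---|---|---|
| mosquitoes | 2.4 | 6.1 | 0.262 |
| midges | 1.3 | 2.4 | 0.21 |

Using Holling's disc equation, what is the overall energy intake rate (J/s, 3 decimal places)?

0.291 J/s

R = Σλ_iE_i / (1 + Σλ_ih_i)
Numerator: 0.262×2.4 + 0.21×1.3 = 0.9018
Denominator: 1 + 0.262×6.1 + 0.21×2.4 = 3.102
R = 0.9018/3.102 = 0.2907 J/s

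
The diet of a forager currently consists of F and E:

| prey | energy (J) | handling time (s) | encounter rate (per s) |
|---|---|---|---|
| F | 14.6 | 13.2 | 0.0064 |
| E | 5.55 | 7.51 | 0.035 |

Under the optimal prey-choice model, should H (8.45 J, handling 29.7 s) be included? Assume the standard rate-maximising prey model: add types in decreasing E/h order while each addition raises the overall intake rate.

Yes

Current rate: (0.0064×14.6 + 0.035×5.55)/(1 + 0.0064×13.2 + 0.035×7.51) = 0.2135 J/s.
H: E/h = 8.45/29.7 = 0.2845 J/s.
0.2845 > 0.2135, so adding H raises the average — include it.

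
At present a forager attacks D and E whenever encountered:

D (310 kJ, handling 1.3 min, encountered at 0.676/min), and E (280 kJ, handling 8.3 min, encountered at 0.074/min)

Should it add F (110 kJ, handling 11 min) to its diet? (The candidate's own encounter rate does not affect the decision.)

No

Current rate: (0.676×310 + 0.074×280)/(1 + 0.676×1.3 + 0.074×8.3) = 92.37 kJ/min.
F: E/h = 110/11 = 10 kJ/min.
10 < 92.37, so adding F would lower the average — exclude it.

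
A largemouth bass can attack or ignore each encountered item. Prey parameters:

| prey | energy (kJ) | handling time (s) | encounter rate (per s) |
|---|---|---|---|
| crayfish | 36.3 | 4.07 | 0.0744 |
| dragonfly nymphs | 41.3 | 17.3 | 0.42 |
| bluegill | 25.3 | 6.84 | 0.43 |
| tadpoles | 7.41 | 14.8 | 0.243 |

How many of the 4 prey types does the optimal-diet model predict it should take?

E/h in descending order: crayfish 8.92, bluegill 3.7, dragonfly nymphs 2.39, tadpoles 0.501 kJ/s. The optimal diet is the largest prefix of this list for which every included type satisfies E_i/h_i > R on the types above it.
Rate on top 1: 2.073. bluegill: 3.7 > 2.073 → include.
Rate on top 2: 3.2. dragonfly nymphs: 2.39 < 3.2 → exclude; stop.
Optimal diet: crayfish, bluegill — 2 of 4 types.

2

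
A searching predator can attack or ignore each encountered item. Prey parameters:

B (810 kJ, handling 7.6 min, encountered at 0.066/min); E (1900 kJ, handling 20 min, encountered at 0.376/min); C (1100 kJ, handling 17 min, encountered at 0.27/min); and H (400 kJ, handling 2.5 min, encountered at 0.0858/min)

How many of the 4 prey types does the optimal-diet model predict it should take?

E/h in descending order: H 160, B 107, E 95, C 64.7 kJ/min. The optimal diet is the largest prefix of this list for which every included type satisfies E_i/h_i > R on the types above it.
Rate on top 1: 28.26. B: 107 > 28.26 → include.
Rate on top 2: 51.15. E: 95 > 51.15 → include.
Rate on top 3: 86.85. C: 64.7 < 86.85 → exclude; stop.
Optimal diet: H, B, E — 3 of 4 types.

3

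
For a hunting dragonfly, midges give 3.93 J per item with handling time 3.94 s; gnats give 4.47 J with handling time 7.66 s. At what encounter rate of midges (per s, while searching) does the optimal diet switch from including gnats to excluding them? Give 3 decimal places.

Drop gnats once their profitability E₂/h₂ falls below the rate achievable on midges alone: E₂/h₂ = λE₁/(1 + λh₁).
Solve for λ: λE₁h₂ = E₂(1 + λh₁) → λ(E₁h₂ − E₂h₁) = E₂ → λ = E₂/(E₁h₂ − E₂h₁).
λ = 4.47/(3.93×7.66 − 4.47×3.94) = 4.47/12.49 = 0.3578 per s.

0.358 per s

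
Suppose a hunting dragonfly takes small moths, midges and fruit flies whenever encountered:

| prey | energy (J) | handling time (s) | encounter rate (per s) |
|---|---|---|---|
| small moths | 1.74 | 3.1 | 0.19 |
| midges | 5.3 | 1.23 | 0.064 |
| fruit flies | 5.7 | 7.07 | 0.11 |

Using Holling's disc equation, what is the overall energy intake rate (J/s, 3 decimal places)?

0.530 J/s

R = (0.19×1.74 + 0.064×5.3 + 0.11×5.7) / (1 + 0.19×3.1 + 0.064×1.23 + 0.11×7.07) = 1.297/2.445 = 0.5303 J/s.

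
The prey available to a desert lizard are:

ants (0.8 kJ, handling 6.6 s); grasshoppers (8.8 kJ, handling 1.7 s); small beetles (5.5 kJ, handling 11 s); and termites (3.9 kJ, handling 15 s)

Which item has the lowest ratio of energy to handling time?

ants

In descending order of E/h:
grasshoppers: 8.8/1.7 = 5.18 kJ/s
small beetles: 5.5/11 = 0.5 kJ/s
termites: 3.9/15 = 0.26 kJ/s
ants: 0.8/6.6 = 0.121 kJ/s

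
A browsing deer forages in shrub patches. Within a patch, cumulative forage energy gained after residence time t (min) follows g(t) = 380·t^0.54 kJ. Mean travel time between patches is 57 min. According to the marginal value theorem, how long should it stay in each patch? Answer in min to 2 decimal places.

66.91 min

By the marginal value theorem, leave when the instantaneous gain rate g'(t) equals the habitat-wide average g(t)/(T + t).
g'(t) = 0.54·380·t^-0.46. Setting 0.54·380·t^-0.46 = 380·t^0.54/(57+t) gives 0.54(57+t) = t, so 0.46·t = 0.54×57.
t* = 0.54×57/0.46 = 66.91 min.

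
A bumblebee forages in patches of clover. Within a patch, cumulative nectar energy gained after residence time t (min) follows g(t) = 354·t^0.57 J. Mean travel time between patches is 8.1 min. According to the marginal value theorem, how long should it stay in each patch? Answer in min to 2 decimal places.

Optimal t* satisfies g'(t*) = g(t*)/(T + t*).
g'(t) = 0.57·354·t^-0.43. Setting 0.57·354·t^-0.43 = 354·t^0.57/(8.1+t) gives 0.57(8.1+t) = t, so 0.43·t = 0.57×8.1.
t* = 0.57×8.1/0.43 = 10.74 min.

10.74 min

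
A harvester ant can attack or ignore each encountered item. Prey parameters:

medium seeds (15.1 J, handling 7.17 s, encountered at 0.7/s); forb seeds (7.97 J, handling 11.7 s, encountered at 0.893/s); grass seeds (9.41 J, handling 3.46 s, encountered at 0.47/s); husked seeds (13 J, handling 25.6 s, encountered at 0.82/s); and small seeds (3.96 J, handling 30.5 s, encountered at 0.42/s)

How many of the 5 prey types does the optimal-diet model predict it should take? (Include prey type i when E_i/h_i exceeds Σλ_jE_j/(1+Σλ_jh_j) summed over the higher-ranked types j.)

2

Profitabilities (E/h, J/s): grass seeds 2.72, medium seeds 2.11, forb seeds 0.681, husked seeds 0.508, small seeds 0.13. Add prey in this order while the next type's profitability exceeds the intake rate on those already taken.
Rate on top 1: 1.684. medium seeds: 2.11 > 1.684 → include.
Rate on top 2: 1.961. forb seeds: 0.681 < 1.961 → exclude; stop.
Optimal diet: grass seeds, medium seeds — 2 of 5 types.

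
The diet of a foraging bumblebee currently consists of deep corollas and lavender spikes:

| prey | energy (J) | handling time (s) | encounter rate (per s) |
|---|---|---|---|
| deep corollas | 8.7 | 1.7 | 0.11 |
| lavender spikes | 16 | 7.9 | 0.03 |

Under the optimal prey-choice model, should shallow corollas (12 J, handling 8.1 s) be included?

Yes

Intake rate on the current diet: R = (0.11×8.7 + 0.03×16) / (1 + 0.11×1.7 + 0.03×7.9) = 1.437/1.424 = 1.009 J/s.
shallow corollas: E/h = 12/8.1 = 1.481 J/s.
Since 1.481 > R, including shallow corollas increases the long-run rate.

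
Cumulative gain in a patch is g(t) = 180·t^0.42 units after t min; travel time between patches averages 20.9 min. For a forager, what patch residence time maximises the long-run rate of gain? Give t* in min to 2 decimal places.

Maximise g(t)/(T+t): set derivative to zero → g'(t)(T+t) = g(t).
g'(t) = 0.42·180·t^-0.58. Setting 0.42·180·t^-0.58 = 180·t^0.42/(20.9+t) gives 0.42(20.9+t) = t, so 0.58·t = 0.42×20.9.
t* = 0.42×20.9/0.58 = 15.13 min.

15.13 min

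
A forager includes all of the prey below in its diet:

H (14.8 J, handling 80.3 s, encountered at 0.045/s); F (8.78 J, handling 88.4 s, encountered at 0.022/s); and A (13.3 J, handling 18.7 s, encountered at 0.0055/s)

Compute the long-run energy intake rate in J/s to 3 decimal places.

0.140 J/s

Energy encountered per unit search time: 0.045×14.8 + 0.022×8.78 + 0.0055×13.3 = 0.9323 J/s.
Handling time per unit search time: 0.045×80.3 + 0.022×88.4 + 0.0055×18.7 = 5.661.
Rate = 0.9323/(1 + 5.661) = 0.14 J/s.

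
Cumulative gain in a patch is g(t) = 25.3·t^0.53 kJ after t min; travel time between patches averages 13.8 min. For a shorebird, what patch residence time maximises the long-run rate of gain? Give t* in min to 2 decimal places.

Optimal t* satisfies g'(t*) = g(t*)/(T + t*).
g'(t) = 0.53·25.3·t^-0.47. Setting 0.53·25.3·t^-0.47 = 25.3·t^0.53/(13.8+t) gives 0.53(13.8+t) = t, so 0.47·t = 0.53×13.8.
t* = 0.53×13.8/0.47 = 15.56 min.

15.56 min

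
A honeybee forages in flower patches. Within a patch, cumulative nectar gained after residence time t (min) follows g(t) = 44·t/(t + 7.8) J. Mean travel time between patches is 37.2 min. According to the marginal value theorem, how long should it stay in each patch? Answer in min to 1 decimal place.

17.0 min

Optimal t* satisfies g'(t*) = g(t*)/(T + t*).
g'(t) = 44·7.8/(t + 7.8)². Setting 44·7.8/(t+7.8)² = 44t/[(t+7.8)(37.2+t)] gives 7.8(37.2+t) = t(t+7.8), so t² = 7.8×37.2 = 290.2.
t* = √290.2 = 17.03 min.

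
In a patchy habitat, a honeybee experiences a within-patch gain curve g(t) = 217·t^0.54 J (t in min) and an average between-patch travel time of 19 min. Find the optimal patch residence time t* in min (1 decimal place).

By the marginal value theorem, leave when the instantaneous gain rate g'(t) equals the habitat-wide average g(t)/(T + t).
g'(t) = 0.54·217·t^-0.46. Setting 0.54·217·t^-0.46 = 217·t^0.54/(19+t) gives 0.54(19+t) = t, so 0.46·t = 0.54×19.
t* = 0.54×19/0.46 = 22.3 min.

22.3 min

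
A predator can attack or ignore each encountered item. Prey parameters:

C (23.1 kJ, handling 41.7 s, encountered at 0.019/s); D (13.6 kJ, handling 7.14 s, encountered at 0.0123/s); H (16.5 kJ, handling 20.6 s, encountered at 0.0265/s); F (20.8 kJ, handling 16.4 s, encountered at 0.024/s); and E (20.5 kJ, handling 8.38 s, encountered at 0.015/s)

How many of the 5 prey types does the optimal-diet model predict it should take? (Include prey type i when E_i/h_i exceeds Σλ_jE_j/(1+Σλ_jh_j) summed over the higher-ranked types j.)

Profitabilities (E/h, kJ/s): E 2.45, D 1.9, F 1.27, H 0.801, C 0.554. Add prey in this order while the next type's profitability exceeds the intake rate on those already taken.
Rate on top 1: 0.2732. D: 1.9 > 0.2732 → include.
Rate on top 2: 0.3912. F: 1.27 > 0.3912 → include.
Rate on top 3: 0.606. H: 0.801 > 0.606 → include.
Rate on top 4: 0.6555. C: 0.554 < 0.6555 → exclude; stop.
Optimal diet: E, D, F, H — 4 of 5 types.

4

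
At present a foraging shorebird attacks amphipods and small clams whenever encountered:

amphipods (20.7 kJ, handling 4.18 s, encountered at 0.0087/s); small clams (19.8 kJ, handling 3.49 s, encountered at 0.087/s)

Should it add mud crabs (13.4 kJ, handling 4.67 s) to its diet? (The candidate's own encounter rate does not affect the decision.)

Yes

On amphipods and small clams alone, R = ΣλE/(1+Σλh) = 1.903/1.34 = 1.42 kJ/s.
mud crabs: E/h = 13.4/4.67 = 2.869 kJ/s.
Since 2.869 > R, including mud crabs increases the long-run rate.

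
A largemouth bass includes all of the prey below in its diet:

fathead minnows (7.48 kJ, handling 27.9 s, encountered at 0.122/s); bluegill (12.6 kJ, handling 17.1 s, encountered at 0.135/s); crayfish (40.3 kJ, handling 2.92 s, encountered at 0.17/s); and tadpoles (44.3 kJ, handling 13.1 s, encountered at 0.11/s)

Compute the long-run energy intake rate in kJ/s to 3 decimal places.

1.658 kJ/s

R = Σλ_iE_i / (1 + Σλ_ih_i)
Numerator: 0.122×7.48 + 0.135×12.6 + 0.17×40.3 + 0.11×44.3 = 14.34
Denominator: 1 + 0.122×27.9 + 0.135×17.1 + 0.17×2.92 + 0.11×13.1 = 8.65
R = 14.34/8.65 = 1.658 kJ/s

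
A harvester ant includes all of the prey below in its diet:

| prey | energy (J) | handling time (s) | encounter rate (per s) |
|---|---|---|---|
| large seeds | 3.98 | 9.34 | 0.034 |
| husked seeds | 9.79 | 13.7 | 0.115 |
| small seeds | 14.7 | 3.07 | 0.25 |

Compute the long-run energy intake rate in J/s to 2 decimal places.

1.35 J/s

Energy encountered per unit search time: 0.034×3.98 + 0.115×9.79 + 0.25×14.7 = 4.936 J/s.
Handling time per unit search time: 0.034×9.34 + 0.115×13.7 + 0.25×3.07 = 2.661.
Rate = 4.936/(1 + 2.661) = 1.348 J/s.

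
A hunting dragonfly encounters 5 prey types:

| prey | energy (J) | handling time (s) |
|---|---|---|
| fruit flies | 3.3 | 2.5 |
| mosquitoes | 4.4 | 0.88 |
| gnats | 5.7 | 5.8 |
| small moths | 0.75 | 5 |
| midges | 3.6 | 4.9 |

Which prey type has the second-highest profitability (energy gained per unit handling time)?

In descending order of E/h:
mosquitoes: 4.4/0.88 = 5 J/s
fruit flies: 3.3/2.5 = 1.32 J/s
gnats: 5.7/5.8 = 0.983 J/s
midges: 3.6/4.9 = 0.735 J/s
small moths: 0.75/5 = 0.15 J/s

fruit flies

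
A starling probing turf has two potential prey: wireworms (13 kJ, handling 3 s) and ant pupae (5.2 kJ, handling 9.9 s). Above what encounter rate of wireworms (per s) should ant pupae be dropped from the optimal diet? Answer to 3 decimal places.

0.046 per s

At the threshold, the rate on wireworms alone equals the profitability of ant pupae: λ·13/(1 + λ·3) = 5.2/9.9 = 0.5253.
Rearranging, λ(13 − 0.5253×3) = 0.5253, so λ = 0.5253/11.42 = 0.04598 per s.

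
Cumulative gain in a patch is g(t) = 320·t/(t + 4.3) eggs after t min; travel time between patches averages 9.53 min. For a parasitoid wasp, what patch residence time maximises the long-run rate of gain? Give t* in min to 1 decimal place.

6.4 min

Maximise g(t)/(T+t): set derivative to zero → g'(t)(T+t) = g(t).
g'(t) = 320·4.3/(t + 4.3)². Setting 320·4.3/(t+4.3)² = 320t/[(t+4.3)(9.53+t)] gives 4.3(9.53+t) = t(t+4.3), so t² = 4.3×9.53 = 40.98.
t* = √40.98 = 6.401 min.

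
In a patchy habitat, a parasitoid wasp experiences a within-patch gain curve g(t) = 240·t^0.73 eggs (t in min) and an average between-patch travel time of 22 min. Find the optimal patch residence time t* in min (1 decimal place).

59.5 min

By the marginal value theorem, leave when the instantaneous gain rate g'(t) equals the habitat-wide average g(t)/(T + t).
g'(t) = 0.73·240·t^-0.27. Setting 0.73·240·t^-0.27 = 240·t^0.73/(22+t) gives 0.73(22+t) = t, so 0.27·t = 0.73×22.
t* = 0.73×22/0.27 = 59.48 min.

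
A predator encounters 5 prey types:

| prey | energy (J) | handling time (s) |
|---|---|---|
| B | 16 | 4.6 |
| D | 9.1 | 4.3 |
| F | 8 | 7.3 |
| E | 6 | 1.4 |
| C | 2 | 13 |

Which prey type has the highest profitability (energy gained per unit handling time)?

In descending order of E/h:
E: 6/1.4 = 4.29 J/s
B: 16/4.6 = 3.48 J/s
D: 9.1/4.3 = 2.12 J/s
F: 8/7.3 = 1.1 J/s
C: 2/13 = 0.154 J/s

E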